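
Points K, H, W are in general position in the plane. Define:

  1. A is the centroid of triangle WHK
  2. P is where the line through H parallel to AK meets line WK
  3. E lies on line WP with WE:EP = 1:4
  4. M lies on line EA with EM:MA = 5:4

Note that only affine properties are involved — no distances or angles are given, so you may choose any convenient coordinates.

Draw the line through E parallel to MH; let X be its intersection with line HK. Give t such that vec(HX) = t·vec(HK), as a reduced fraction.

Choose coordinates K = (0, 0), H = (1, 0), W = (0, 1).
1. A is the centroid of triangle WHK ⇒ A = (1/3, 1/3)
2. P is where the line through H parallel to AK meets line WK ⇒ P = (0, -1)
3. E lies on line WP with WE:EP = 1:4 ⇒ E = (0, 3/5)
4. M lies on line EA with EM:MA = 5:4 ⇒ M = (5/27, 61/135)
through E parallel to MH: direction (22/27, -61/135); meets HK at X = (66/61, 0)
X = H + t·(K−H) with t = -5/61

t = -5/61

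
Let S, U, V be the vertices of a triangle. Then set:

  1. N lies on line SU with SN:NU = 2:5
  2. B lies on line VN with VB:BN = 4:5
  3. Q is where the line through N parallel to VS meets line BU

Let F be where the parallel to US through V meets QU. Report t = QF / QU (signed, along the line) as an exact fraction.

t = -6/5

Set S = (0, 0), U = (1, 0), V = (0, 1); any affine frame gives the same invariant.
1. N lies on line SU with SN:NU = 2:5 ⇒ N = (2/7, 0)
2. B lies on line VN with VB:BN = 4:5 ⇒ B = (8/63, 5/9)
3. Q is where the line through N parallel to VS meets line BU ⇒ Q = (2/7, 5/11)
through V parallel to US: direction (-1, 0); meets QU at F = (-4/7, 1)
F = Q + t·(U−Q) with t = -6/5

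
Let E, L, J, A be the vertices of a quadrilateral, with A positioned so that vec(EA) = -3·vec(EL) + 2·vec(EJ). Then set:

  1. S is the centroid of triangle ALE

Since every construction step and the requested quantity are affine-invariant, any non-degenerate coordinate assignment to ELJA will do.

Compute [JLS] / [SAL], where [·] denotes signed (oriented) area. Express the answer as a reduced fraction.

[JLS]:[SAL] = 3/2

Choose coordinates E = (0, 0), L = (1, 0), J = (0, 1), A = (-3, 2).
1. S is the centroid of triangle ALE ⇒ S = (-2/3, 2/3)
2·[JLS] = -1, 2·[SAL] = -2/3
[JLS]:[SAL] = -1:-2/3 = 3/2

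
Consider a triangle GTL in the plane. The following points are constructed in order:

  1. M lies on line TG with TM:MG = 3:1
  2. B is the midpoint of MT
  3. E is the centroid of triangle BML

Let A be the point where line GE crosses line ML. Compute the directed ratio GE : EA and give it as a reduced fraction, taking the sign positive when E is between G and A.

Set G = (0, 0), T = (1, 0), L = (0, 1); any affine frame gives the same invariant.
1. M lies on line TG with TM:MG = 3:1 ⇒ M = (1/4, 0)
2. B is the midpoint of MT ⇒ B = (5/8, 0)
3. E is the centroid of triangle BML ⇒ E = (7/24, 1/3)
line GE meets ML at A = (7/36, 2/9)
E = G + t·(A−G) with t = 3/2, so GE:EA = 3/2:-1/2

GE:EA = -3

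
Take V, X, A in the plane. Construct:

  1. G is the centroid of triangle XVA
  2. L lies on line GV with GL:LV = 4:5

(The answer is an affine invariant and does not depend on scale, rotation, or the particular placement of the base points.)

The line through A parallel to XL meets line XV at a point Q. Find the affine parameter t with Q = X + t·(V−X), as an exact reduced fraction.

t = -17/5

Assign V = (0, 0), X = (1, 0), A = (0, 1) — the answer is frame-independent, so this choice is without loss of generality.
1. G is the centroid of triangle XVA ⇒ G = (1/3, 1/3)
2. L lies on line GV with GL:LV = 4:5 ⇒ L = (5/27, 5/27)
through A parallel to XL: direction (-22/27, 5/27); meets XV at Q = (22/5, 0)
Q = X + t·(V−X) with t = -17/5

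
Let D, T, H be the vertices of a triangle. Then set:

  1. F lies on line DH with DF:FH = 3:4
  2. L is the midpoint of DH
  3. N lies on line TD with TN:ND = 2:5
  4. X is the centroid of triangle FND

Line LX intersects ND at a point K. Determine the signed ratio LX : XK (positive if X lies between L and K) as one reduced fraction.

Assign D = (0, 0), T = (1, 0), H = (0, 1) — the answer is frame-independent, so this choice is without loss of generality.
1. F lies on line DH with DF:FH = 3:4 ⇒ F = (0, 3/7)
2. L is the midpoint of DH ⇒ L = (0, 1/2)
3. N lies on line TD with TN:ND = 2:5 ⇒ N = (5/7, 0)
4. X is the centroid of triangle FND ⇒ X = (5/21, 1/7)
line LX meets ND at K = (1/3, 0)
X = L + t·(K−L) with t = 5/7, so LX:XK = 5/7:2/7

LX:XK = 5/2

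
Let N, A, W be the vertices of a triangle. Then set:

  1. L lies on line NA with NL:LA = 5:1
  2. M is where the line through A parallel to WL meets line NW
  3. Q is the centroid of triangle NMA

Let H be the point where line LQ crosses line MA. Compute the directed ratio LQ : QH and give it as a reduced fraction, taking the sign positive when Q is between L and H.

Choose coordinates N = (0, 0), A = (1, 0), W = (0, 1).
1. L lies on line NA with NL:LA = 5:1 ⇒ L = (5/6, 0)
2. M is where the line through A parallel to WL meets line NW ⇒ M = (0, 6/5)
3. Q is the centroid of triangle NMA ⇒ Q = (1/3, 2/5)
line LQ meets MA at H = (4/3, -2/5)
Q = L + t·(H−L) with t = -1, so LQ:QH = -1:2

LQ:QH = -1/2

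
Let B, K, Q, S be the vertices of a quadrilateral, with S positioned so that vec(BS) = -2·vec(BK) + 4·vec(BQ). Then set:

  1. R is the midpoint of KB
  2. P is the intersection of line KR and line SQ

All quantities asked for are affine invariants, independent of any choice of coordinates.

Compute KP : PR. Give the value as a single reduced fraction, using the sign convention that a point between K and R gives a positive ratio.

Work in coordinates with B = (0, 0), K = (1, 0), Q = (0, 1), S = (-2, 4).
1. R is the midpoint of KB ⇒ R = (1/2, 0)
2. P is the intersection of line KR and line SQ ⇒ P = (2/3, 0)
P = K + t·(R−K) with t = 2/3, so KP:PR = t:(1−t) = 2/3:1/3

KP:PR = 2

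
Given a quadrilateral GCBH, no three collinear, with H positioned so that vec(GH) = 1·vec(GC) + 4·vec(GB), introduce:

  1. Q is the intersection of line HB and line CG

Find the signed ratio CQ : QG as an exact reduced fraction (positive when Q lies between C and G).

Assign G = (0, 0), C = (1, 0), B = (0, 1), H = (1, 4) — the answer is frame-independent, so this choice is without loss of generality.
1. Q is the intersection of line HB and line CG ⇒ Q = (-1/3, 0)
Q = C + t·(G−C) with t = 4/3, so CQ:QG = t:(1−t) = 4/3:-1/3

CQ:QG = -4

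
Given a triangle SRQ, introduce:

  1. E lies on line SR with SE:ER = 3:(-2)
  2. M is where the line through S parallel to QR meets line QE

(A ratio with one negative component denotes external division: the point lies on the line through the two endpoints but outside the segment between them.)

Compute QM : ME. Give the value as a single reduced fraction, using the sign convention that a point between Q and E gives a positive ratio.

Set S = (0, 0), R = (1, 0), Q = (0, 1); any affine frame gives the same invariant.
1. E lies on line SR with SE:ER = 3:(-2) ⇒ E = (3, 0)
2. M is where the line through S parallel to QR meets line QE ⇒ M = (-3/2, 3/2)
M = Q + t·(E−Q) with t = -1/2, so QM:ME = t:(1−t) = -1/2:3/2

QM:ME = -1/3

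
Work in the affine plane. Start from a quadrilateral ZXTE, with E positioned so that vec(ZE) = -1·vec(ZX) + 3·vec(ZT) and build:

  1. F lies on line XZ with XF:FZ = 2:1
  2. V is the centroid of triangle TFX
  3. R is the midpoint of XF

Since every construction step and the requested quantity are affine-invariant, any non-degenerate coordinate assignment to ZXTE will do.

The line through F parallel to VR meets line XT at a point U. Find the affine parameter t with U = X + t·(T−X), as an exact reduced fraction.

Choose coordinates Z = (0, 0), X = (1, 0), T = (0, 1), E = (-1, 3).
1. F lies on line XZ with XF:FZ = 2:1 ⇒ F = (1/3, 0)
2. V is the centroid of triangle TFX ⇒ V = (4/9, 1/3)
3. R is the midpoint of XF ⇒ R = (2/3, 0)
through F parallel to VR: direction (2/9, -1/3); meets XT at U = (-1, 2)
U = X + t·(T−X) with t = 2

t = 2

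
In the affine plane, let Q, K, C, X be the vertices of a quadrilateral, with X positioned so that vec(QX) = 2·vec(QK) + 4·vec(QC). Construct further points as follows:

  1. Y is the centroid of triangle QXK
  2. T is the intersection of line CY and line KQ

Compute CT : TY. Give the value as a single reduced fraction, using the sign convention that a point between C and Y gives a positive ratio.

Work in coordinates with Q = (0, 0), K = (1, 0), C = (0, 1), X = (2, 4).
1. Y is the centroid of triangle QXK ⇒ Y = (1, 4/3)
2. T is the intersection of line CY and line KQ ⇒ T = (-3, 0)
T = C + t·(Y−C) with t = -3, so CT:TY = t:(1−t) = -3:4

CT:TY = -3/4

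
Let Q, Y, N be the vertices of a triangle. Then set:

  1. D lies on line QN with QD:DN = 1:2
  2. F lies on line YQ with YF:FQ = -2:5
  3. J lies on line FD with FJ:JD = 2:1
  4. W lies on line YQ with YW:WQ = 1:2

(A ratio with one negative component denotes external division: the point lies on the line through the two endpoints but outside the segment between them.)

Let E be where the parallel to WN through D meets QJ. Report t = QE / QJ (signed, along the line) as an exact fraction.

t = 6/19

Set Q = (0, 0), Y = (1, 0), N = (0, 1); any affine frame gives the same invariant.
1. D lies on line QN with QD:DN = 1:2 ⇒ D = (0, 1/3)
2. F lies on line YQ with YF:FQ = -2:5 ⇒ F = (5/3, 0)
3. J lies on line FD with FJ:JD = 2:1 ⇒ J = (5/9, 2/9)
4. W lies on line YQ with YW:WQ = 1:2 ⇒ W = (2/3, 0)
through D parallel to WN: direction (-2/3, 1); meets QJ at E = (10/57, 4/57)
E = Q + t·(J−Q) with t = 6/19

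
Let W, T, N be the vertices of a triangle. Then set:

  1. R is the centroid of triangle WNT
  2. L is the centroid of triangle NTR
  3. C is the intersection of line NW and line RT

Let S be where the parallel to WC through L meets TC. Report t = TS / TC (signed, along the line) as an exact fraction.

t = 5/9

Set W = (0, 0), T = (1, 0), N = (0, 1); any affine frame gives the same invariant.
1. R is the centroid of triangle WNT ⇒ R = (1/3, 1/3)
2. L is the centroid of triangle NTR ⇒ L = (4/9, 4/9)
3. C is the intersection of line NW and line RT ⇒ C = (0, 1/2)
through L parallel to WC: direction (0, 1/2); meets TC at S = (4/9, 5/18)
S = T + t·(C−T) with t = 5/9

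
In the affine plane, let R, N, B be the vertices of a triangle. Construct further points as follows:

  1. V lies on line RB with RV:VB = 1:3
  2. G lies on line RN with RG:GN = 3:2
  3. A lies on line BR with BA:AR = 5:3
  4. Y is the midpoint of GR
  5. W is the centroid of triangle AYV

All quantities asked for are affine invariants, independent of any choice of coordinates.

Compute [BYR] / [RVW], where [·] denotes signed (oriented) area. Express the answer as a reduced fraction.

[BYR]:[RVW] = 12

Work in coordinates with R = (0, 0), N = (1, 0), B = (0, 1).
1. V lies on line RB with RV:VB = 1:3 ⇒ V = (0, 1/4)
2. G lies on line RN with RG:GN = 3:2 ⇒ G = (3/5, 0)
3. A lies on line BR with BA:AR = 5:3 ⇒ A = (0, 3/8)
4. Y is the midpoint of GR ⇒ Y = (3/10, 0)
5. W is the centroid of triangle AYV ⇒ W = (1/10, 5/24)
2·[BYR] = -3/10, 2·[RVW] = -1/40
[BYR]:[RVW] = -3/10:-1/40 = 12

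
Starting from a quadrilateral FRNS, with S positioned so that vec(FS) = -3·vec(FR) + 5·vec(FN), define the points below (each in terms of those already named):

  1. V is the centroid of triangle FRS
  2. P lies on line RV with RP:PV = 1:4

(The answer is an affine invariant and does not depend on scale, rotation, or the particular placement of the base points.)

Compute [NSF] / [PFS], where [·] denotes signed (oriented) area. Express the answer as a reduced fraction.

Work in coordinates with F = (0, 0), R = (1, 0), N = (0, 1), S = (-3, 5).
1. V is the centroid of triangle FRS ⇒ V = (-2/3, 5/3)
2. P lies on line RV with RP:PV = 1:4 ⇒ P = (2/3, 1/3)
2·[NSF] = 3, 2·[PFS] = -13/3
[NSF]:[PFS] = 3:-13/3 = -9/13

[NSF]:[PFS] = -9/13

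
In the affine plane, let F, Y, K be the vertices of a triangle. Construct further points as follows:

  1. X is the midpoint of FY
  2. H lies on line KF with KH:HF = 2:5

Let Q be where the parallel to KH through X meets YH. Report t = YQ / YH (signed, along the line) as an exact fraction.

t = 1/2

Work in coordinates with F = (0, 0), Y = (1, 0), K = (0, 1).
1. X is the midpoint of FY ⇒ X = (1/2, 0)
2. H lies on line KF with KH:HF = 2:5 ⇒ H = (0, 5/7)
through X parallel to KH: direction (0, -2/7); meets YH at Q = (1/2, 5/14)
Q = Y + t·(H−Y) with t = 1/2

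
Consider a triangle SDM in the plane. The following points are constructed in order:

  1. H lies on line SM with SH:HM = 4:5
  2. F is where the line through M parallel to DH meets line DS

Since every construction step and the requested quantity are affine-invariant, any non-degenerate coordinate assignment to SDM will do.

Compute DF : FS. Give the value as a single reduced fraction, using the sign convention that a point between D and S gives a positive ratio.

Assign S = (0, 0), D = (1, 0), M = (0, 1) — the answer is frame-independent, so this choice is without loss of generality.
1. H lies on line SM with SH:HM = 4:5 ⇒ H = (0, 4/9)
2. F is where the line through M parallel to DH meets line DS ⇒ F = (9/4, 0)
F = D + t·(S−D) with t = -5/4, so DF:FS = t:(1−t) = -5/4:9/4

DF:FS = -5/9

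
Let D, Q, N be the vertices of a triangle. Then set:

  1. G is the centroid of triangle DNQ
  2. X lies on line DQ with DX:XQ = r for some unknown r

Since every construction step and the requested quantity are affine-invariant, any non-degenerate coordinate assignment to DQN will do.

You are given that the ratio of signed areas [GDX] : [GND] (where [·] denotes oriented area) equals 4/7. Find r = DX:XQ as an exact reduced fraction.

r = 4/3

Set D = (0, 0), Q = (1, 0), N = (0, 1); any affine frame gives the same invariant.
1. G is the centroid of triangle DNQ ⇒ G = (1/3, 1/3)
2. With DX:XQ = r, write λ = r/(r+1) so X = D + λ·(Q−D); X is affine-linear in λ
Every point depending on X is an affine combination of X and λ-independent points, so each such coordinate is linear in λ; the λ² term in each signed area is a multiple of (Q−D)×(Q−D) = 0, so 2·[GDX] and 2·[GND] are each linear in λ. Evaluating at λ=0 and λ=1:
  2·[GDX] = 1/3·λ,   2·[GND] = 1/3
So [GDX]:[GND] = (1/3·λ) / (1/3). Setting this equal to 4/7:
  1/3·λ = 4/7·(1/3)  ⇒  λ = 4/7
Then r = λ/(1−λ) = (4/7)/(3/7) = 4/3. Check: with r = 4/3, X = (4/7, 0) and [GDX]:[GND] = 4/7 as required.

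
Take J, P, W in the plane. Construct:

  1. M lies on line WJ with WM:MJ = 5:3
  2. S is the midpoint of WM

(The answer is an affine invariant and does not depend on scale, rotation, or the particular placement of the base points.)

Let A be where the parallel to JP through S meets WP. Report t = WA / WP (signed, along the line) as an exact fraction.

t = 5/16

Choose coordinates J = (0, 0), P = (1, 0), W = (0, 1).
1. M lies on line WJ with WM:MJ = 5:3 ⇒ M = (0, 3/8)
2. S is the midpoint of WM ⇒ S = (0, 11/16)
through S parallel to JP: direction (1, 0); meets WP at A = (5/16, 11/16)
A = W + t·(P−W) with t = 5/16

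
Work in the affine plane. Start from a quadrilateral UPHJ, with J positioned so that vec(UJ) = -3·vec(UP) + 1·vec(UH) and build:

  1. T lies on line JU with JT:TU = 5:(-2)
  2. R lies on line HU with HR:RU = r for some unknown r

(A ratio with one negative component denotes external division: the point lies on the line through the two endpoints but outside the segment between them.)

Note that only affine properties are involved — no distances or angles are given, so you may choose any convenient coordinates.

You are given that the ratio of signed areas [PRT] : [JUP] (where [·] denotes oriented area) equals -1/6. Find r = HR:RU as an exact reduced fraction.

r = 1/5

Assign U = (0, 0), P = (1, 0), H = (0, 1), J = (-3, 1) — the answer is frame-independent, so this choice is without loss of generality.
1. T lies on line JU with JT:TU = 5:(-2) ⇒ T = (2, -2/3)
2. With HR:RU = r, write λ = r/(r+1) so R = H + λ·(U−H); R is affine-linear in λ
Every point depending on R is an affine combination of R and λ-independent points, so each such coordinate is linear in λ; the λ² term in each signed area is a multiple of (U−H)×(U−H) = 0, so 2·[PRT] and 2·[JUP] are each linear in λ. Evaluating at λ=0 and λ=1:
  2·[PRT] = λ − 1/3,   2·[JUP] = 1
So [PRT]:[JUP] = (λ − 1/3) / (1). Setting this equal to -1/6:
  λ − 1/3 = -1/6·(1)  ⇒  λ = 1/6
Then r = λ/(1−λ) = (1/6)/(5/6) = 1/5. Check: with r = 1/5, R = (0, 5/6) and [PRT]:[JUP] = -1/6 as required.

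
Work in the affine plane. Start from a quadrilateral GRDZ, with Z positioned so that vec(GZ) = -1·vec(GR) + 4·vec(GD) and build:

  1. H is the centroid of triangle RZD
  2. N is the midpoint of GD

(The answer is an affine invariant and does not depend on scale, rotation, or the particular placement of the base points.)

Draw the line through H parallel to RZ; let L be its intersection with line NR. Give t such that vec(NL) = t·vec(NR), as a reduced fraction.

t = 7/9

Assign G = (0, 0), R = (1, 0), D = (0, 1), Z = (-1, 4) — the answer is frame-independent, so this choice is without loss of generality.
1. H is the centroid of triangle RZD ⇒ H = (0, 5/3)
2. N is the midpoint of GD ⇒ N = (0, 1/2)
through H parallel to RZ: direction (-2, 4); meets NR at L = (7/9, 1/9)
L = N + t·(R−N) with t = 7/9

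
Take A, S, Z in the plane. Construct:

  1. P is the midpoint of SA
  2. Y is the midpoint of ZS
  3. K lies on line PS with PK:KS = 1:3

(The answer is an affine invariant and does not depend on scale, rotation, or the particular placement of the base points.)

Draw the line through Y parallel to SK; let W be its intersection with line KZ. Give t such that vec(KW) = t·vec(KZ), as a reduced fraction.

Assign A = (0, 0), S = (1, 0), Z = (0, 1) — the answer is frame-independent, so this choice is without loss of generality.
1. P is the midpoint of SA ⇒ P = (1/2, 0)
2. Y is the midpoint of ZS ⇒ Y = (1/2, 1/2)
3. K lies on line PS with PK:KS = 1:3 ⇒ K = (5/8, 0)
through Y parallel to SK: direction (-3/8, 0); meets KZ at W = (5/16, 1/2)
W = K + t·(Z−K) with t = 1/2

t = 1/2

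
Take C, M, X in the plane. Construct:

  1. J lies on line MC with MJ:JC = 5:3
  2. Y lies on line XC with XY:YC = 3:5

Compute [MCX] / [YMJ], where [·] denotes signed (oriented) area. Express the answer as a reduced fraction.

Work in coordinates with C = (0, 0), M = (1, 0), X = (0, 1).
1. J lies on line MC with MJ:JC = 5:3 ⇒ J = (3/8, 0)
2. Y lies on line XC with XY:YC = 3:5 ⇒ Y = (0, 5/8)
2·[MCX] = -1, 2·[YMJ] = -25/64
[MCX]:[YMJ] = -1:-25/64 = 64/25

[MCX]:[YMJ] = 64/25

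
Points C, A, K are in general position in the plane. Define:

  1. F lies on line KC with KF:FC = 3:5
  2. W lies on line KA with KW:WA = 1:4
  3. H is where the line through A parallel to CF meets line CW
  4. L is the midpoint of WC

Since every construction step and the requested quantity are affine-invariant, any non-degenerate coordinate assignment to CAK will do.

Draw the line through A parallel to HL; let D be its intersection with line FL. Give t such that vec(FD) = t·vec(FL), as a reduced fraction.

t = 37/5

Assign C = (0, 0), A = (1, 0), K = (0, 1) — the answer is frame-independent, so this choice is without loss of generality.
1. F lies on line KC with KF:FC = 3:5 ⇒ F = (0, 5/8)
2. W lies on line KA with KW:WA = 1:4 ⇒ W = (1/5, 4/5)
3. H is where the line through A parallel to CF meets line CW ⇒ H = (1, 4)
4. L is the midpoint of WC ⇒ L = (1/10, 2/5)
through A parallel to HL: direction (-9/10, -18/5); meets FL at D = (37/50, -26/25)
D = F + t·(L−F) with t = 37/5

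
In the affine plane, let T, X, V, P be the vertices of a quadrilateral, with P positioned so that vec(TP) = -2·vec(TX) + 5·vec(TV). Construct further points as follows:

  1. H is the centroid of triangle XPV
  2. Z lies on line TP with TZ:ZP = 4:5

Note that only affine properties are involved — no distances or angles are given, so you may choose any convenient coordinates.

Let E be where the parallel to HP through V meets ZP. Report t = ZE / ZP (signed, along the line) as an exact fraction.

t = 17/35

Set T = (0, 0), X = (1, 0), V = (0, 1), P = (-2, 5); any affine frame gives the same invariant.
1. H is the centroid of triangle XPV ⇒ H = (-1/3, 2)
2. Z lies on line TP with TZ:ZP = 4:5 ⇒ Z = (-8/9, 20/9)
through V parallel to HP: direction (-5/3, 3); meets ZP at E = (-10/7, 25/7)
E = Z + t·(P−Z) with t = 17/35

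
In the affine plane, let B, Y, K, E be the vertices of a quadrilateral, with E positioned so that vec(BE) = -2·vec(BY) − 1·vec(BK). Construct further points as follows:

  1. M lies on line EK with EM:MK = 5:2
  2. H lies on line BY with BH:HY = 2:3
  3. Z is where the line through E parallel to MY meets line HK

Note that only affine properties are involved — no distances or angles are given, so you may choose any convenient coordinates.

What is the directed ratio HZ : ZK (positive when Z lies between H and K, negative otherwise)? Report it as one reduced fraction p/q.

HZ:ZK = -13/20

Choose coordinates B = (0, 0), Y = (1, 0), K = (0, 1), E = (-2, -1).
1. M lies on line EK with EM:MK = 5:2 ⇒ M = (-4/7, 3/7)
2. H lies on line BY with BH:HY = 2:3 ⇒ H = (2/5, 0)
3. Z is where the line through E parallel to MY meets line HK ⇒ Z = (8/7, -13/7)
Z = H + t·(K−H) with t = -13/7, so HZ:ZK = t:(1−t) = -13/7:20/7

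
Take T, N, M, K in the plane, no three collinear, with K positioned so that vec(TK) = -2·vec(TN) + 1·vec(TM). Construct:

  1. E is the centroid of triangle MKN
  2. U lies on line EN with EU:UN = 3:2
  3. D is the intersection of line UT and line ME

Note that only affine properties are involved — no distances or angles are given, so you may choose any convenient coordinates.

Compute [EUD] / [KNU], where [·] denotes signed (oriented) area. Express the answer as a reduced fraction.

[EUD]:[KNU] = -9

Work in coordinates with T = (0, 0), N = (1, 0), M = (0, 1), K = (-2, 1).
1. E is the centroid of triangle MKN ⇒ E = (-1/3, 2/3)
2. U lies on line EN with EU:UN = 3:2 ⇒ U = (7/15, 4/15)
3. D is the intersection of line UT and line ME ⇒ D = (-7/3, -4/3)
2·[EUD] = -12/5, 2·[KNU] = 4/15
[EUD]:[KNU] = -12/5:4/15 = -9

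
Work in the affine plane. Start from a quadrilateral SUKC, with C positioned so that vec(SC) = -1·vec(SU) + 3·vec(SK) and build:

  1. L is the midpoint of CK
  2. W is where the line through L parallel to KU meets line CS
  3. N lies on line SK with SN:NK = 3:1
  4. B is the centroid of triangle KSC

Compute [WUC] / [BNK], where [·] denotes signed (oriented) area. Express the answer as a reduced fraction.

Assign S = (0, 0), U = (1, 0), K = (0, 1), C = (-1, 3) — the answer is frame-independent, so this choice is without loss of generality.
1. L is the midpoint of CK ⇒ L = (-1/2, 2)
2. W is where the line through L parallel to KU meets line CS ⇒ W = (-3/4, 9/4)
3. N lies on line SK with SN:NK = 3:1 ⇒ N = (0, 3/4)
4. B is the centroid of triangle KSC ⇒ B = (-1/3, 4/3)
2·[WUC] = 3/4, 2·[BNK] = 1/12
[WUC]:[BNK] = 3/4:1/12 = 9

[WUC]:[BNK] = 9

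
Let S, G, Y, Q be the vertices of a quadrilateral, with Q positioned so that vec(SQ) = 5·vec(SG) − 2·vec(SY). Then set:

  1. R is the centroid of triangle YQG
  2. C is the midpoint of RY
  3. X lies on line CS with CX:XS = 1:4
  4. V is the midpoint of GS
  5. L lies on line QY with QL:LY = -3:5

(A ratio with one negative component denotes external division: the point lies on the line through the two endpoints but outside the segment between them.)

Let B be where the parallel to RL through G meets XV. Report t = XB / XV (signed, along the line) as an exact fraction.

t = 94/279

Assign S = (0, 0), G = (1, 0), Y = (0, 1), Q = (5, -2) — the answer is frame-independent, so this choice is without loss of generality.
1. R is the centroid of triangle YQG ⇒ R = (2, -1/3)
2. C is the midpoint of RY ⇒ C = (1, 1/3)
3. X lies on line CS with CX:XS = 1:4 ⇒ X = (4/5, 4/15)
4. V is the midpoint of GS ⇒ V = (1/2, 0)
5. L lies on line QY with QL:LY = -3:5 ⇒ L = (25/2, -13/2)
through G parallel to RL: direction (21/2, -37/6); meets XV at B = (65/93, 148/837)
B = X + t·(V−X) with t = 94/279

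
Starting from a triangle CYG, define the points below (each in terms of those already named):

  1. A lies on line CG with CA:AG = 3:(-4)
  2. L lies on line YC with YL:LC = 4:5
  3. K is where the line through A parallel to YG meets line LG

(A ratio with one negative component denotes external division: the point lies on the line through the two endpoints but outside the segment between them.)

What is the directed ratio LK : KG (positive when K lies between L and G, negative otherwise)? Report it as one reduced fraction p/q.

Assign C = (0, 0), Y = (1, 0), G = (0, 1) — the answer is frame-independent, so this choice is without loss of generality.
1. A lies on line CG with CA:AG = 3:(-4) ⇒ A = (0, -3)
2. L lies on line YC with YL:LC = 4:5 ⇒ L = (5/9, 0)
3. K is where the line through A parallel to YG meets line LG ⇒ K = (5, -8)
K = L + t·(G−L) with t = -8, so LK:KG = t:(1−t) = -8:9

LK:KG = -8/9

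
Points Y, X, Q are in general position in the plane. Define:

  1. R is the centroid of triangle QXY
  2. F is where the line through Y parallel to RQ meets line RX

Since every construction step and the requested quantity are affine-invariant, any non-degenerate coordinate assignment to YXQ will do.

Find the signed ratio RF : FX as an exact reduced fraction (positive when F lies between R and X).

Assign Y = (0, 0), X = (1, 0), Q = (0, 1) — the answer is frame-independent, so this choice is without loss of generality.
1. R is the centroid of triangle QXY ⇒ R = (1/3, 1/3)
2. F is where the line through Y parallel to RQ meets line RX ⇒ F = (-1/3, 2/3)
F = R + t·(X−R) with t = -1, so RF:FX = t:(1−t) = -1:2

RF:FX = -1/2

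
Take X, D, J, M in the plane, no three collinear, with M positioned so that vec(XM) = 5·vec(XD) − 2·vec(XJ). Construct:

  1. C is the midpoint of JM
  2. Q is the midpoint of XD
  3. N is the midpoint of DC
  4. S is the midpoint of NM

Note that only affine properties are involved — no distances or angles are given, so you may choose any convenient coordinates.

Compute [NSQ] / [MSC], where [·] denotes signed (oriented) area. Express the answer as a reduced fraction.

Set X = (0, 0), D = (1, 0), J = (0, 1), M = (5, -2); any affine frame gives the same invariant.
1. C is the midpoint of JM ⇒ C = (5/2, -1/2)
2. Q is the midpoint of XD ⇒ Q = (1/2, 0)
3. N is the midpoint of DC ⇒ N = (7/4, -1/4)
4. S is the midpoint of NM ⇒ S = (27/8, -9/8)
2·[NSQ] = -11/16, 2·[MSC] = -1/4
[NSQ]:[MSC] = -11/16:-1/4 = 11/4

[NSQ]:[MSC] = 11/4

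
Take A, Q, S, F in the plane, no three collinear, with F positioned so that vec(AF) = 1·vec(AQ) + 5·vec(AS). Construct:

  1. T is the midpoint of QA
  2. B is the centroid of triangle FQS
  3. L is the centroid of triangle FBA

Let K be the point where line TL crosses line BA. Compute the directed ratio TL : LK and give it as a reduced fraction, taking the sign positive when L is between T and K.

Assign A = (0, 0), Q = (1, 0), S = (0, 1), F = (1, 5) — the answer is frame-independent, so this choice is without loss of generality.
1. T is the midpoint of QA ⇒ T = (1/2, 0)
2. B is the centroid of triangle FQS ⇒ B = (2/3, 2)
3. L is the centroid of triangle FBA ⇒ L = (5/9, 7/3)
line TL meets BA at K = (7/13, 21/13)
L = T + t·(K−T) with t = 13/9, so TL:LK = 13/9:-4/9

TL:LK = -13/4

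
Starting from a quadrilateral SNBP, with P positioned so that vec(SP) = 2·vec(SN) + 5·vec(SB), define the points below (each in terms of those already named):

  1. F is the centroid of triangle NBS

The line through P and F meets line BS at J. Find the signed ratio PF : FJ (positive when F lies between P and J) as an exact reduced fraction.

PF:FJ = 5

Set S = (0, 0), N = (1, 0), B = (0, 1), P = (2, 5); any affine frame gives the same invariant.
1. F is the centroid of triangle NBS ⇒ F = (1/3, 1/3)
line PF meets BS at J = (0, -3/5)
F = P + t·(J−P) with t = 5/6, so PF:FJ = 5/6:1/6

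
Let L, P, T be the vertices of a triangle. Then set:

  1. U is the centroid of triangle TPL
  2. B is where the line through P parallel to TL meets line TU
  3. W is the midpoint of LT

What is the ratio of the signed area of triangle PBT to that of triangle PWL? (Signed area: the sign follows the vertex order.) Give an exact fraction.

[PBT]:[PWL] = -2

Assign L = (0, 0), P = (1, 0), T = (0, 1) — the answer is frame-independent, so this choice is without loss of generality.
1. U is the centroid of triangle TPL ⇒ U = (1/3, 1/3)
2. B is where the line through P parallel to TL meets line TU ⇒ B = (1, -1)
3. W is the midpoint of LT ⇒ W = (0, 1/2)
2·[PBT] = -1, 2·[PWL] = 1/2
[PBT]:[PWL] = -1:1/2 = -2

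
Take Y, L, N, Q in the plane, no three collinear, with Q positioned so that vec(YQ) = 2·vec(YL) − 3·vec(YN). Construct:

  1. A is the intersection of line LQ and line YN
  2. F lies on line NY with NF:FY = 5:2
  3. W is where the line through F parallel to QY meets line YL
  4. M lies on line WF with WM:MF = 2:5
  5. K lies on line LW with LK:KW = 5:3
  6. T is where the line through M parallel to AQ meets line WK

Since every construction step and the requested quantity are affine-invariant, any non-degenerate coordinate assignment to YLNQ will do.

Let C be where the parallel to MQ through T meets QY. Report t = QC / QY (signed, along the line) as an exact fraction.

Work in coordinates with Y = (0, 0), L = (1, 0), N = (0, 1), Q = (2, -3).
1. A is the intersection of line LQ and line YN ⇒ A = (0, 3)
2. F lies on line NY with NF:FY = 5:2 ⇒ F = (0, 2/7)
3. W is where the line through F parallel to QY meets line YL ⇒ W = (4/21, 0)
4. M lies on line WF with WM:MF = 2:5 ⇒ M = (20/147, 4/49)
5. K lies on line LW with LK:KW = 5:3 ⇒ K = (83/168, 0)
6. T is where the line through M parallel to AQ meets line WK ⇒ T = (8/49, 0)
through T parallel to MQ: direction (274/147, -151/49); meets QY at C = (604/343, -906/343)
C = Q + t·(Y−Q) with t = 41/343

t = 41/343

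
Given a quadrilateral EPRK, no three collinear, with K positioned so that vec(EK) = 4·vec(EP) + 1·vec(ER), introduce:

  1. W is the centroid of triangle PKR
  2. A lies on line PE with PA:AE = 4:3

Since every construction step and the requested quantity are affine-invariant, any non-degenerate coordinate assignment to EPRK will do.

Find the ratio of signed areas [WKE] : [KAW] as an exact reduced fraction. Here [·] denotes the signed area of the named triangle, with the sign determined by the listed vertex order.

Assign E = (0, 0), P = (1, 0), R = (0, 1), K = (4, 1) — the answer is frame-independent, so this choice is without loss of generality.
1. W is the centroid of triangle PKR ⇒ W = (5/3, 2/3)
2. A lies on line PE with PA:AE = 4:3 ⇒ A = (3/7, 0)
2·[WKE] = -1, 2·[KAW] = -8/7
[WKE]:[KAW] = -1:-8/7 = 7/8

[WKE]:[KAW] = 7/8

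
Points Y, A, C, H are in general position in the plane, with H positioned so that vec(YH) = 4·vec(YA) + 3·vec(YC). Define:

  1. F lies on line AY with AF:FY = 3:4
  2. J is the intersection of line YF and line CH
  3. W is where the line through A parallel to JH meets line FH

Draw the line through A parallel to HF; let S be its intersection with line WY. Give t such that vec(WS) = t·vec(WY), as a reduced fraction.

t = -3/4

Assign Y = (0, 0), A = (1, 0), C = (0, 1), H = (4, 3) — the answer is frame-independent, so this choice is without loss of generality.
1. F lies on line AY with AF:FY = 3:4 ⇒ F = (4/7, 0)
2. J is the intersection of line YF and line CH ⇒ J = (-2, 0)
3. W is where the line through A parallel to JH meets line FH ⇒ W = (0, -1/2)
through A parallel to HF: direction (-24/7, -3); meets WY at S = (0, -7/8)
S = W + t·(Y−W) with t = -3/4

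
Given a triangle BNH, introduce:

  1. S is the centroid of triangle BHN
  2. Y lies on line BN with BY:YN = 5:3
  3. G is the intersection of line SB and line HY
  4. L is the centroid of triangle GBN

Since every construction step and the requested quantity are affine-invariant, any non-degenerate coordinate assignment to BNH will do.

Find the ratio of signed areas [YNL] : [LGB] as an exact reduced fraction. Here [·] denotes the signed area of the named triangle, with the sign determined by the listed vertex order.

Assign B = (0, 0), N = (1, 0), H = (0, 1) — the answer is frame-independent, so this choice is without loss of generality.
1. S is the centroid of triangle BHN ⇒ S = (1/3, 1/3)
2. Y lies on line BN with BY:YN = 5:3 ⇒ Y = (5/8, 0)
3. G is the intersection of line SB and line HY ⇒ G = (5/13, 5/13)
4. L is the centroid of triangle GBN ⇒ L = (6/13, 5/39)
2·[YNL] = 5/104, 2·[LGB] = 5/39
[YNL]:[LGB] = 5/104:5/39 = 3/8

[YNL]:[LGB] = 3/8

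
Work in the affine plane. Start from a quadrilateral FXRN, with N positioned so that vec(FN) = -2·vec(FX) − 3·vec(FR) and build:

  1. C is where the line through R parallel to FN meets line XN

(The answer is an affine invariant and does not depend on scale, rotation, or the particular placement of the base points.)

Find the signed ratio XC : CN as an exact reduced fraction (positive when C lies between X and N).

Assign F = (0, 0), X = (1, 0), R = (0, 1), N = (-2, -3) — the answer is frame-independent, so this choice is without loss of generality.
1. C is where the line through R parallel to FN meets line XN ⇒ C = (-4, -5)
C = X + t·(N−X) with t = 5/3, so XC:CN = t:(1−t) = 5/3:-2/3

XC:CN = -5/2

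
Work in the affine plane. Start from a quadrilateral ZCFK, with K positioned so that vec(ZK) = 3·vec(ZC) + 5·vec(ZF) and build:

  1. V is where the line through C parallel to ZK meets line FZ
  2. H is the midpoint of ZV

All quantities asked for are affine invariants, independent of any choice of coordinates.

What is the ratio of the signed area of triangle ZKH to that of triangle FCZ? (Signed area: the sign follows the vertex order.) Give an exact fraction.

Assign Z = (0, 0), C = (1, 0), F = (0, 1), K = (3, 5) — the answer is frame-independent, so this choice is without loss of generality.
1. V is where the line through C parallel to ZK meets line FZ ⇒ V = (0, -5/3)
2. H is the midpoint of ZV ⇒ H = (0, -5/6)
2·[ZKH] = -5/2, 2·[FCZ] = -1
[ZKH]:[FCZ] = -5/2:-1 = 5/2

[ZKH]:[FCZ] = 5/2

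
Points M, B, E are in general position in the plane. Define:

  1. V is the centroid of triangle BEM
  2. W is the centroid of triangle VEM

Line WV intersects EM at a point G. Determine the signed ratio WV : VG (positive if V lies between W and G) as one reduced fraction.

Work in coordinates with M = (0, 0), B = (1, 0), E = (0, 1).
1. V is the centroid of triangle BEM ⇒ V = (1/3, 1/3)
2. W is the centroid of triangle VEM ⇒ W = (1/9, 4/9)
line WV meets EM at G = (0, 1/2)
V = W + t·(G−W) with t = -2, so WV:VG = -2:3

WV:VG = -2/3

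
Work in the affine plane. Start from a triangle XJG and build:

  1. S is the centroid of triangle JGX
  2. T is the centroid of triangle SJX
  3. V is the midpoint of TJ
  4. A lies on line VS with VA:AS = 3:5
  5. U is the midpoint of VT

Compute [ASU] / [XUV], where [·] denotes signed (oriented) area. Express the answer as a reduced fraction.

[ASU]:[XUV] = -5/8

Choose coordinates X = (0, 0), J = (1, 0), G = (0, 1).
1. S is the centroid of triangle JGX ⇒ S = (1/3, 1/3)
2. T is the centroid of triangle SJX ⇒ T = (4/9, 1/9)
3. V is the midpoint of TJ ⇒ V = (13/18, 1/18)
4. A lies on line VS with VA:AS = 3:5 ⇒ A = (83/144, 23/144)
5. U is the midpoint of VT ⇒ U = (7/12, 1/12)
2·[ASU] = 5/288, 2·[XUV] = -1/36
[ASU]:[XUV] = 5/288:-1/36 = -5/8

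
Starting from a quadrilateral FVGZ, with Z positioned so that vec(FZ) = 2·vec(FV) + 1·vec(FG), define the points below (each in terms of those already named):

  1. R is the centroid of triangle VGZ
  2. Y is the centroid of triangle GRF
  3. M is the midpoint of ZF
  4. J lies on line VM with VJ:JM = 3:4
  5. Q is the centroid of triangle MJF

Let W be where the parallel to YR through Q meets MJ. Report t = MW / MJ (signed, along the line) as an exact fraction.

Choose coordinates F = (0, 0), V = (1, 0), G = (0, 1), Z = (2, 1).
1. R is the centroid of triangle VGZ ⇒ R = (1, 2/3)
2. Y is the centroid of triangle GRF ⇒ Y = (1/3, 5/9)
3. M is the midpoint of ZF ⇒ M = (1, 1/2)
4. J lies on line VM with VJ:JM = 3:4 ⇒ J = (1, 3/14)
5. Q is the centroid of triangle MJF ⇒ Q = (2/3, 5/21)
through Q parallel to YR: direction (2/3, 1/9); meets MJ at W = (1, 37/126)
W = M + t·(J−M) with t = 13/18

t = 13/18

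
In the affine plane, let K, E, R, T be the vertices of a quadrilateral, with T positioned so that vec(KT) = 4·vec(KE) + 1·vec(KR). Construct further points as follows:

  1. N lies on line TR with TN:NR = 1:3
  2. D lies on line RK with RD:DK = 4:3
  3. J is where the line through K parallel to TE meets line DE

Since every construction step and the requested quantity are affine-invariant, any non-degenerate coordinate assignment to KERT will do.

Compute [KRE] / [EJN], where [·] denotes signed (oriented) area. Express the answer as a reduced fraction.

Work in coordinates with K = (0, 0), E = (1, 0), R = (0, 1), T = (4, 1).
1. N lies on line TR with TN:NR = 1:3 ⇒ N = (3, 1)
2. D lies on line RK with RD:DK = 4:3 ⇒ D = (0, 3/7)
3. J is where the line through K parallel to TE meets line DE ⇒ J = (9/16, 3/16)
2·[KRE] = -1, 2·[EJN] = -13/16
[KRE]:[EJN] = -1:-13/16 = 16/13

[KRE]:[EJN] = 16/13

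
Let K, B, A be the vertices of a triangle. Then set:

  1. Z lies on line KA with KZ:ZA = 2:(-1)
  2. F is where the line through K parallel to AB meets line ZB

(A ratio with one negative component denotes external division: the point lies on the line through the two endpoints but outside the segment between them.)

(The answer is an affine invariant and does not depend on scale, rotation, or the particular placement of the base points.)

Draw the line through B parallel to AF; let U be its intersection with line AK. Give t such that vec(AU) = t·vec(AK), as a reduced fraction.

t = -1/2

Assign K = (0, 0), B = (1, 0), A = (0, 1) — the answer is frame-independent, so this choice is without loss of generality.
1. Z lies on line KA with KZ:ZA = 2:(-1) ⇒ Z = (0, 2)
2. F is where the line through K parallel to AB meets line ZB ⇒ F = (2, -2)
through B parallel to AF: direction (2, -3); meets AK at U = (0, 3/2)
U = A + t·(K−A) with t = -1/2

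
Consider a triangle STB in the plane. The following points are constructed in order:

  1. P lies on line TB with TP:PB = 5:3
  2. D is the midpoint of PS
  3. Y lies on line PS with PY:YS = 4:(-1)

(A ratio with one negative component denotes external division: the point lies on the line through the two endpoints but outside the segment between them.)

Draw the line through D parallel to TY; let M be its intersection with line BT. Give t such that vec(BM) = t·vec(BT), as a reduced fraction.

t = 39/64

Choose coordinates S = (0, 0), T = (1, 0), B = (0, 1).
1. P lies on line TB with TP:PB = 5:3 ⇒ P = (3/8, 5/8)
2. D is the midpoint of PS ⇒ D = (3/16, 5/16)
3. Y lies on line PS with PY:YS = 4:(-1) ⇒ Y = (-1/8, -5/24)
through D parallel to TY: direction (-9/8, -5/24); meets BT at M = (39/64, 25/64)
M = B + t·(T−B) with t = 39/64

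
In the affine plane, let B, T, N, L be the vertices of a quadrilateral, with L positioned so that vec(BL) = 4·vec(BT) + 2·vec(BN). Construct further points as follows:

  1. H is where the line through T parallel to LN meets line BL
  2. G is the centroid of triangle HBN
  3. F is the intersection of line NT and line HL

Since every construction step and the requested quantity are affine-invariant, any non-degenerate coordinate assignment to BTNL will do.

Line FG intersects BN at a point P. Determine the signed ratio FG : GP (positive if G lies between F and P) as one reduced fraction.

FG:GP = -3

Choose coordinates B = (0, 0), T = (1, 0), N = (0, 1), L = (4, 2).
1. H is where the line through T parallel to LN meets line BL ⇒ H = (-1, -1/2)
2. G is the centroid of triangle HBN ⇒ G = (-1/3, 1/6)
3. F is the intersection of line NT and line HL ⇒ F = (2/3, 1/3)
line FG meets BN at P = (0, 2/9)
G = F + t·(P−F) with t = 3/2, so FG:GP = 3/2:-1/2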